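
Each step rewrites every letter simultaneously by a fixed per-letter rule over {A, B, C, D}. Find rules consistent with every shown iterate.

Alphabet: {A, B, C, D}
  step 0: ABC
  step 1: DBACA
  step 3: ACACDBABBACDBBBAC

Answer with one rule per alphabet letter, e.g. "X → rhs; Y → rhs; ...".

A->DB, B->AC, C->A, D->BB

  step 0 ⇒ step 1: ABC ⇒ DB·AC·A
    A ↦ DB
    B ↦ AC
    C ↦ A
    D ↦ BB  (constrained at step 1)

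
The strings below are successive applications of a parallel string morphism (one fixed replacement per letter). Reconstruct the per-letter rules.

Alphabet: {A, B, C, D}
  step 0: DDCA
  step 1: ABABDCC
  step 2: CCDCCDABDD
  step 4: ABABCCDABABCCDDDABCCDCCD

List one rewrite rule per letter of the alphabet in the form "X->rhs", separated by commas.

A->CC, B->D, C->D, D->AB

  step 1 ⇒ step 2: ABABDCC ⇒ CC·D·CC·D·AB·D·D
    A ↦ CC
    B ↦ D
    C ↦ D
    D ↦ AB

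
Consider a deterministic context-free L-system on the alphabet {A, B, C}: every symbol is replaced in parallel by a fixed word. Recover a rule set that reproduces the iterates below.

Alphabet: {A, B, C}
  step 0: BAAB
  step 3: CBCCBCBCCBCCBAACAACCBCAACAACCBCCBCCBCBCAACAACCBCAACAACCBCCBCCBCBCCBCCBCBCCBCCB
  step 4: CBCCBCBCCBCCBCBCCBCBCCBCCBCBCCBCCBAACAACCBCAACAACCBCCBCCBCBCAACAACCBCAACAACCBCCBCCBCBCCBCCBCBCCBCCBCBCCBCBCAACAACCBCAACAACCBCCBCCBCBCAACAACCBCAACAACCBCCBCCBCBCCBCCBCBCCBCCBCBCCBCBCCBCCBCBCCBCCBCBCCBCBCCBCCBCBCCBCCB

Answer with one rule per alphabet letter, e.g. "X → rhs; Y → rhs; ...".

A->AAC, B->CB, C->CBC

  step 3 ⇒ step 4: CBCCBCBCCBCCBAACAACCBCAACAACCBCCBCCBCBCAACAACCBCAACAACCBCCBCCBCBCCBCCBCBCCBCCB ⇒ CBC·CB·CBC·CBC·CB·CBC·CB·CBC·CBC·CB·CBC·CBC·CB·AAC·AAC·CBC·AAC·AAC·CBC·CBC·CB·CBC·AAC·AAC·CBC·AAC·AAC·CBC·CBC·CB·CBC·CBC·CB·CBC·CBC·CB·CBC·CB·CBC·AAC·AAC·CBC·AAC·AAC·CBC·CBC·CB·CBC·AAC·AAC·CBC·AAC·AAC·CBC·CBC·CB·CBC·CBC·CB·CBC·CBC·CB·CBC·CB·CBC·CBC·CB·CBC·CBC·CB·CBC·CB·CBC·CBC·CB·CBC·CBC·CB
    A ↦ AAC
    B ↦ CB
    C ↦ CBC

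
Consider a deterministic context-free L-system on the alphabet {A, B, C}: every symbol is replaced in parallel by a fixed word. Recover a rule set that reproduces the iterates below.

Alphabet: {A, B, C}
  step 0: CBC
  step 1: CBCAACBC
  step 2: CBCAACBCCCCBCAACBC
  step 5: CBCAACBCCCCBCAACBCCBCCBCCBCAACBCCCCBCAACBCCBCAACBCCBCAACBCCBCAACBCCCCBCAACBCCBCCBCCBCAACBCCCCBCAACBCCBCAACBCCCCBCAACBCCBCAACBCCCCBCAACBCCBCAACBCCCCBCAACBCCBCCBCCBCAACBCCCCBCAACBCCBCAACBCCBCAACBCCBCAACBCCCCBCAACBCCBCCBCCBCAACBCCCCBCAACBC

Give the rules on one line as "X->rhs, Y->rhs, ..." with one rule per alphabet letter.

A->C, B->AA, C->CBC

  step 1 ⇒ step 2: CBCAACBC ⇒ CBC·AA·CBC·C·C·CBC·AA·CBC
    A ↦ C
    B ↦ AA
    C ↦ CBC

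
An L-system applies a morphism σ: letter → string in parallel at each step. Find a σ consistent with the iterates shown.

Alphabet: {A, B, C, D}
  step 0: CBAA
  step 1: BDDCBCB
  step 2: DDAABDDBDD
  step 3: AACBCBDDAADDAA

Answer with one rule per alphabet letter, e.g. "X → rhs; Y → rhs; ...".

  step 2 ⇒ step 3: DDAABDDBDD ⇒ A·A·CB·CB·DD·A·A·DD·A·A
    A ↦ CB
    B ↦ DD
    D ↦ A
  step 0 ⇒ step 1: CBAA ⇒ B·DD·CB·CB
    C ↦ B

A->CB, B->DD, C->B, D->A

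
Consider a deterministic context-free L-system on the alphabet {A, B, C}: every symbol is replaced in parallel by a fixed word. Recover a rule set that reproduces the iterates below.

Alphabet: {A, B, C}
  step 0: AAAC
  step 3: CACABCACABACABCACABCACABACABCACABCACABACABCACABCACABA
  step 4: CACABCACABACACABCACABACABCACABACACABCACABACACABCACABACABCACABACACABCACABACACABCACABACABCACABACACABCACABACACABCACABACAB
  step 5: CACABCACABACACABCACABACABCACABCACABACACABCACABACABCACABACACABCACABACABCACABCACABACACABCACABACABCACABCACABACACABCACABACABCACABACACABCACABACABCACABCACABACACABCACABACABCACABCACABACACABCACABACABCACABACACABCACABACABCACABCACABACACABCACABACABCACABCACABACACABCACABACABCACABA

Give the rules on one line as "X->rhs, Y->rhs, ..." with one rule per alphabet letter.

A->CAB, B->A, C->CA

  step 4 ⇒ step 5: CACABCACABACACABCACABACABCACABACACABCACABACACABCACABACABCACABACACABCACABACACABCACABACABCACABACACABCACABACACABCACABACAB ⇒ CA·CAB·CA·CAB·A·CA·CAB·CA·CAB·A·CAB·CA·CAB·CA·CAB·A·CA·CAB·CA·CAB·A·CAB·CA·CAB·A·CA·CAB·CA·CAB·A·CAB·CA·CAB·CA·CAB·A·CA·CAB·CA·CAB·A·CAB·CA·CAB·CA·CAB·A·CA·CAB·CA·CAB·A·CAB·CA·CAB·A·CA·CAB·CA·CAB·A·CAB·CA·CAB·CA·CAB·A·CA·CAB·CA·CAB·A·CAB·CA·CAB·CA·CAB·A·CA·CAB·CA·CAB·A·CAB·CA·CAB·A·CA·CAB·CA·CAB·A·CAB·CA·CAB·CA·CAB·A·CA·CAB·CA·CAB·A·CAB·CA·CAB·CA·CAB·A·CA·CAB·CA·CAB·A·CAB·CA·CAB·A
    A ↦ CAB
    B ↦ A
    C ↦ CA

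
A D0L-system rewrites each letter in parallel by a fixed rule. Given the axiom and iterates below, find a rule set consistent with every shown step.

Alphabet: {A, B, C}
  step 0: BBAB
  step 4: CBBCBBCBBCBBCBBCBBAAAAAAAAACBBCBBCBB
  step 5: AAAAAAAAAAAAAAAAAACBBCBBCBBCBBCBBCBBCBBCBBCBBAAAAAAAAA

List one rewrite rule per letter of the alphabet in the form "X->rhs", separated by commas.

A->CBB, B->A, C->A

  step 4 ⇒ step 5: CBBCBBCBBCBBCBBCBBAAAAAAAAACBBCBBCBB ⇒ A·A·A·A·A·A·A·A·A·A·A·A·A·A·A·A·A·A·CBB·CBB·CBB·CBB·CBB·CBB·CBB·CBB·CBB·A·A·A·A·A·A·A·A·A
    A ↦ CBB
    B ↦ A
    C ↦ A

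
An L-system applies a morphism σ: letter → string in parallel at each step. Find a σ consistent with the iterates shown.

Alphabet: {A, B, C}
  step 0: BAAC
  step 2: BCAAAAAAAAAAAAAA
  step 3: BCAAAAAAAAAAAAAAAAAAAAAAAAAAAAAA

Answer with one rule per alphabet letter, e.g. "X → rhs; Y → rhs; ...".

A->AA, B->BC, C->AA

  step 2 ⇒ step 3: BCAAAAAAAAAAAAAA ⇒ BC·AA·AA·AA·AA·AA·AA·AA·AA·AA·AA·AA·AA·AA·AA·AA
    A ↦ AA
    B ↦ BC
    C ↦ AA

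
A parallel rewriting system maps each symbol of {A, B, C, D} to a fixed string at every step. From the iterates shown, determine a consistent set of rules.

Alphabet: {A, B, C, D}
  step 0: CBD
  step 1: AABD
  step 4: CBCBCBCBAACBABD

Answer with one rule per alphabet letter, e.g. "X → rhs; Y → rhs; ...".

  step 0 ⇒ step 1: CBD ⇒ A·A·BD
    B ↦ A
    C ↦ A
    D ↦ BD
    A ↦ CB  (constrained at step 1)

A->CB, B->A, C->A, D->BD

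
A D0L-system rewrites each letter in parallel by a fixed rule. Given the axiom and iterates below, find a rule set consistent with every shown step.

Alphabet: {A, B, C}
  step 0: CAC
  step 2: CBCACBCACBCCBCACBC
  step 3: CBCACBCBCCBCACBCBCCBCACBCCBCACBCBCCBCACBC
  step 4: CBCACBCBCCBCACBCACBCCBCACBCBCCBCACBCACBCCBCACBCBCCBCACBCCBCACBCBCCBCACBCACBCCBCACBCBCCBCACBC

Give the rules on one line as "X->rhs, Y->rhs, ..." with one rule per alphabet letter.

A->BC, B->A, C->CBC

  step 3 ⇒ step 4: CBCACBCBCCBCACBCBCCBCACBCCBCACBCBCCBCACBC ⇒ CBC·A·CBC·BC·CBC·A·CBC·A·CBC·CBC·A·CBC·BC·CBC·A·CBC·A·CBC·CBC·A·CBC·BC·CBC·A·CBC·CBC·A·CBC·BC·CBC·A·CBC·A·CBC·CBC·A·CBC·BC·CBC·A·CBC
    A ↦ BC
    B ↦ A
    C ↦ CBC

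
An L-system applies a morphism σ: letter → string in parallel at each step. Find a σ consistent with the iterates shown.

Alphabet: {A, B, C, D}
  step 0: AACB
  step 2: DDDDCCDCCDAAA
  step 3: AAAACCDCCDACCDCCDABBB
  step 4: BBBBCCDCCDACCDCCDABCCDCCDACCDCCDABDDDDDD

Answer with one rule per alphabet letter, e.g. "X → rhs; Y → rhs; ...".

A->B, B->DD, C->CCD, D->A

  step 3 ⇒ step 4: AAAACCDCCDACCDCCDABBB ⇒ B·B·B·B·CCD·CCD·A·CCD·CCD·A·B·CCD·CCD·A·CCD·CCD·A·B·DD·DD·DD
    A ↦ B
    B ↦ DD
    C ↦ CCD
    D ↦ A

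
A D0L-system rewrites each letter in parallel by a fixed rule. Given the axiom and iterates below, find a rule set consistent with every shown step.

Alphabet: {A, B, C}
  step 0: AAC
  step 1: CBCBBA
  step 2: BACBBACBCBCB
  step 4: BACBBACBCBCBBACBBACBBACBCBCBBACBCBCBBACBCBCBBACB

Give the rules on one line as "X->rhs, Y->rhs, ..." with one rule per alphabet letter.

  step 1 ⇒ step 2: CBCBBA ⇒ BA·CB·BA·CB·CB·CB
    A ↦ CB
    B ↦ CB
    C ↦ BA

A->CB, B->CB, C->BA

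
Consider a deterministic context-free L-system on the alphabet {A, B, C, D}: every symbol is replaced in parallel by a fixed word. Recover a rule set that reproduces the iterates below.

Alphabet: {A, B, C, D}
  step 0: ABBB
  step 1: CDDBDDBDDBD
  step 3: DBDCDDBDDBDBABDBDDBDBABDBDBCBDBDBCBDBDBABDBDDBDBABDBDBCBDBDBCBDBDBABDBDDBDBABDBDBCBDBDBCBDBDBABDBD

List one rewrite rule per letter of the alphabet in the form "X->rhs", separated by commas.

A->CD, B->DBD, C->BAB, D->BCB

  step 0 ⇒ step 1: ABBB ⇒ CD·DBD·DBD·DBD
    A ↦ CD
    B ↦ DBD
    C ↦ BAB  (constrained at step 1)
    D ↦ BCB  (constrained at step 1)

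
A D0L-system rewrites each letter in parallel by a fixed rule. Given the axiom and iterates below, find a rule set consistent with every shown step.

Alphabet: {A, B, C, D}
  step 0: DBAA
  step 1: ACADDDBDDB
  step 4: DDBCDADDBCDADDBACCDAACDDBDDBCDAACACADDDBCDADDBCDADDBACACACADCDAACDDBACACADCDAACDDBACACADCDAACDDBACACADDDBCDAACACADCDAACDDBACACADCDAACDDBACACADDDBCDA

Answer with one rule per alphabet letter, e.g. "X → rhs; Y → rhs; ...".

A->DDB, B->AD, C->CDA, D->AC

  step 0 ⇒ step 1: DBAA ⇒ AC·AD·DDB·DDB
    A ↦ DDB
    B ↦ AD
    D ↦ AC
    C ↦ CDA  (constrained at step 1)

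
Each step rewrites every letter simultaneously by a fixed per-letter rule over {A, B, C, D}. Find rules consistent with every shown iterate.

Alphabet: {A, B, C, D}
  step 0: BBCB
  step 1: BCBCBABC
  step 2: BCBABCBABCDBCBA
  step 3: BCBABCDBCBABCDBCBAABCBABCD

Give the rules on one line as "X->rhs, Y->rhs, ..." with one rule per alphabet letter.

A->D, B->BC, C->BA, D->A

  step 2 ⇒ step 3: BCBABCBABCDBCBA ⇒ BC·BA·BC·D·BC·BA·BC·D·BC·BA·A·BC·BA·BC·D
    A ↦ D
    B ↦ BC
    C ↦ BA
    D ↦ A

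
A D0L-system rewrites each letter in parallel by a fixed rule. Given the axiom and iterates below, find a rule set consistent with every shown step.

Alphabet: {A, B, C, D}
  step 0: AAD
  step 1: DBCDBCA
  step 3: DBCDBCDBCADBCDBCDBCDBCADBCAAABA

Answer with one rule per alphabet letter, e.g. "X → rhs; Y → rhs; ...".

  step 0 ⇒ step 1: AAD ⇒ DBC·DBC·A
    A ↦ DBC
    D ↦ A
    B ↦ A  (constrained at step 1)
    C ↦ ABA  (constrained at step 1)

A->DBC, B->A, C->ABA, D->A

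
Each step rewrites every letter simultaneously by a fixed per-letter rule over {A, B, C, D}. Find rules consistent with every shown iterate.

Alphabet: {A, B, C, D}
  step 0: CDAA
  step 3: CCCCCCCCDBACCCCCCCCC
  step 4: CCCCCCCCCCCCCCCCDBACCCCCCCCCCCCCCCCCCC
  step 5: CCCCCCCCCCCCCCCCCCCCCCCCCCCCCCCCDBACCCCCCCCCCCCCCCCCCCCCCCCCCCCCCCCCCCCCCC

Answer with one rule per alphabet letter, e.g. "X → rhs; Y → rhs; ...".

  step 4 ⇒ step 5: CCCCCCCCCCCCCCCCDBACCCCCCCCCCCCCCCCCCC ⇒ CC·CC·CC·CC·CC·CC·CC·CC·CC·CC·CC·CC·CC·CC·CC·CC·DB·A·C·CC·CC·CC·CC·CC·CC·CC·CC·CC·CC·CC·CC·CC·CC·CC·CC·CC·CC·CC
    A ↦ C
    B ↦ A
    C ↦ CC
    D ↦ DB

A->C, B->A, C->CC, D->DB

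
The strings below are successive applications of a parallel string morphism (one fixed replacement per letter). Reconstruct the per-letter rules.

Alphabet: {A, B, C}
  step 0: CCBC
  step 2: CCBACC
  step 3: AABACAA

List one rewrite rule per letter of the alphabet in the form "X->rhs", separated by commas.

  step 2 ⇒ step 3: CCBACC ⇒ A·A·BA·C·A·A
    A ↦ C
    B ↦ BA
    C ↦ A

A->C, B->BA, C->A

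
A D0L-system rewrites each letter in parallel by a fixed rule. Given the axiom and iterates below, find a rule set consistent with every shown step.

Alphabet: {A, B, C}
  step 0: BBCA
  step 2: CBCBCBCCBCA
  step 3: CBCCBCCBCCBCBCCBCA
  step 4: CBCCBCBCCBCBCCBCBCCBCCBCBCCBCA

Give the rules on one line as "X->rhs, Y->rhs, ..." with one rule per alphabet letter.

  step 3 ⇒ step 4: CBCCBCCBCCBCBCCBCA ⇒ CB·C·CB·CB·C·CB·CB·C·CB·CB·C·CB·C·CB·CB·C·CB·CA
    A ↦ CA
    B ↦ C
    C ↦ CB

A->CA, B->C, C->CB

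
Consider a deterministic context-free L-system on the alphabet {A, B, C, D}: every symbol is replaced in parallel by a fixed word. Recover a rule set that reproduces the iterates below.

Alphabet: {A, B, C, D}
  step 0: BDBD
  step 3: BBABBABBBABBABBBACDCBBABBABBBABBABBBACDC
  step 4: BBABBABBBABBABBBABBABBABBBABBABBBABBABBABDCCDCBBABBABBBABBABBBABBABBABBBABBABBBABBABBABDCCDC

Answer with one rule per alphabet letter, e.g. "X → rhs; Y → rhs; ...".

A->B, B->BBA, C->DC, D->C

  step 3 ⇒ step 4: BBABBABBBABBABBBACDCBBABBABBBABBABBBACDC ⇒ BBA·BBA·B·BBA·BBA·B·BBA·BBA·BBA·B·BBA·BBA·B·BBA·BBA·BBA·B·DC·C·DC·BBA·BBA·B·BBA·BBA·B·BBA·BBA·BBA·B·BBA·BBA·B·BBA·BBA·BBA·B·DC·C·DC
    A ↦ B
    B ↦ BBA
    C ↦ DC
    D ↦ C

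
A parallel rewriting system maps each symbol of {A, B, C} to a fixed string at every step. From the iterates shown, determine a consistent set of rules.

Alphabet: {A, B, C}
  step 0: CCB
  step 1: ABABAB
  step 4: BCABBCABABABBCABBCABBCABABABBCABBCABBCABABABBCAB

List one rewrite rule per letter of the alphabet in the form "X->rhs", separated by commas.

  step 0 ⇒ step 1: CCB ⇒ AB·AB·AB
    B ↦ AB
    C ↦ AB
    A ↦ BC  (constrained at step 1)

A->BC, B->AB, C->AB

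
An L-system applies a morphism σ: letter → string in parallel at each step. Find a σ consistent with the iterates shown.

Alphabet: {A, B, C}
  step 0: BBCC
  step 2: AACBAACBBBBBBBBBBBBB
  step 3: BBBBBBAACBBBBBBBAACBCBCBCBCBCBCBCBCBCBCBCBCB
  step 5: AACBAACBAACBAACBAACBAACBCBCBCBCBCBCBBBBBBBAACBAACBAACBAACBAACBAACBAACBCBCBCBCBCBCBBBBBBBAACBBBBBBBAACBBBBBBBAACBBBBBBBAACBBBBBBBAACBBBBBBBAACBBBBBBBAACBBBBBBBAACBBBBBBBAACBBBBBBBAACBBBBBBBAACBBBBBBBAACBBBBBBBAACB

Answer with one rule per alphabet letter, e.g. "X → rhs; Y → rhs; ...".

  step 2 ⇒ step 3: AACBAACBBBBBBBBBBBBB ⇒ BBB·BBB·AA·CB·BBB·BBB·AA·CB·CB·CB·CB·CB·CB·CB·CB·CB·CB·CB·CB·CB
    A ↦ BBB
    B ↦ CB
    C ↦ AA

A->BBB, B->CB, C->AA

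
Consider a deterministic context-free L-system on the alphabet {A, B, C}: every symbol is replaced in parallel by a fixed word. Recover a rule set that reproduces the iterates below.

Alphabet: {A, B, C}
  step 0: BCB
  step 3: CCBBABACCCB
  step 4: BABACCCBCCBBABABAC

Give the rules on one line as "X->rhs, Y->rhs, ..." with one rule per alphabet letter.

  step 3 ⇒ step 4: CCBBABACCCB ⇒ BA·BA·C·C·CB·C·CB·BA·BA·BA·C
    A ↦ CB
    B ↦ C
    C ↦ BA

A->CB, B->C, C->BA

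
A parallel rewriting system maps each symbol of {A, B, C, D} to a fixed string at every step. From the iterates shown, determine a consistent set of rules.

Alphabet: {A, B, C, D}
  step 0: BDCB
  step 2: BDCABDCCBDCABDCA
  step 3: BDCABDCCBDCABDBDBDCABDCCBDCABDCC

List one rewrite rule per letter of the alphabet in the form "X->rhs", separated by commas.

  step 2 ⇒ step 3: BDCABDCCBDCABDCA ⇒ BD·CA·BD·CC·BD·CA·BD·BD·BD·CA·BD·CC·BD·CA·BD·CC
    A ↦ CC
    B ↦ BD
    C ↦ BD
    D ↦ CA

A->CC, B->BD, C->BD, D->CA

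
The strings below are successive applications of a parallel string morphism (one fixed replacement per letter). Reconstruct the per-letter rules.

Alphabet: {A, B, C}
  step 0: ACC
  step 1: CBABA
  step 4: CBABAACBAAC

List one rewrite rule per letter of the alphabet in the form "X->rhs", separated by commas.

  step 0 ⇒ step 1: ACC ⇒ C·BA·BA
    A ↦ C
    C ↦ BA
    B ↦ A  (constrained at step 1)

A->C, B->A, C->BA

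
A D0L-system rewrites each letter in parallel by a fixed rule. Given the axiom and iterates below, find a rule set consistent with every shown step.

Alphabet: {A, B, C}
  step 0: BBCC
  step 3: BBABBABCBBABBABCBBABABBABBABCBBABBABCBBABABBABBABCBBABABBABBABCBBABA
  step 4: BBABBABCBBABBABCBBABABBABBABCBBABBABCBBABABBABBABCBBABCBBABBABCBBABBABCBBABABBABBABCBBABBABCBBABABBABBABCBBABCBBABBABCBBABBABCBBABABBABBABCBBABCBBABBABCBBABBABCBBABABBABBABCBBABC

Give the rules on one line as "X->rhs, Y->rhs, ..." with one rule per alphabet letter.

  step 3 ⇒ step 4: BBABBABCBBABBABCBBABABBABBABCBBABBABCBBABABBABBABCBBABABBABBABCBBABA ⇒ BBA·BBA·BC·BBA·BBA·BC·BBA·BA·BBA·BBA·BC·BBA·BBA·BC·BBA·BA·BBA·BBA·BC·BBA·BC·BBA·BBA·BC·BBA·BBA·BC·BBA·BA·BBA·BBA·BC·BBA·BBA·BC·BBA·BA·BBA·BBA·BC·BBA·BC·BBA·BBA·BC·BBA·BBA·BC·BBA·BA·BBA·BBA·BC·BBA·BC·BBA·BBA·BC·BBA·BBA·BC·BBA·BA·BBA·BBA·BC·BBA·BC
    A ↦ BC
    B ↦ BBA
    C ↦ BA

A->BC, B->BBA, C->BA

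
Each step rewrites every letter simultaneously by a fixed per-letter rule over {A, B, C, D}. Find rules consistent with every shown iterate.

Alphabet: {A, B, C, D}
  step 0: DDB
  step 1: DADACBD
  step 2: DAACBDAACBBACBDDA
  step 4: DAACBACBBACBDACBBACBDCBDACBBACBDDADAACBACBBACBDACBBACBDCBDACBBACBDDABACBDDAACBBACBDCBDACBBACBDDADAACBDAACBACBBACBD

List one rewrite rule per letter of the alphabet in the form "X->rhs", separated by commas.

A->ACB, B->CBD, C->BA, D->DA

  step 1 ⇒ step 2: DADACBD ⇒ DA·ACB·DA·ACB·BA·CBD·DA
    A ↦ ACB
    B ↦ CBD
    C ↦ BA
    D ↦ DA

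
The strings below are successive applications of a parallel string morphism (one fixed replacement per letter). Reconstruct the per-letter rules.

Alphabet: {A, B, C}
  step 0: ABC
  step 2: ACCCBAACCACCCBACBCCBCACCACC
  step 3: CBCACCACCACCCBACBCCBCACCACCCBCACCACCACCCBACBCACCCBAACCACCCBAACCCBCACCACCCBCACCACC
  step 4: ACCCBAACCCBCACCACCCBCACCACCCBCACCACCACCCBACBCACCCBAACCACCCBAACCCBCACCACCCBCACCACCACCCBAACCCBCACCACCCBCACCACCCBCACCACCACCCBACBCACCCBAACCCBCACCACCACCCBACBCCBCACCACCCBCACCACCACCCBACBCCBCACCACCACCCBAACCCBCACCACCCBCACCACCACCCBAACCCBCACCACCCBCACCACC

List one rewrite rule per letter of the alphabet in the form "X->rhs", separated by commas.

  step 3 ⇒ step 4: CBCACCACCACCCBACBCCBCACCACCCBCACCACCACCCBACBCACCCBAACCACCCBAACCCBCACCACCCBCACCACC ⇒ ACC·CBA·ACC·CBC·ACC·ACC·CBC·ACC·ACC·CBC·ACC·ACC·ACC·CBA·CBC·ACC·CBA·ACC·ACC·CBA·ACC·CBC·ACC·ACC·CBC·ACC·ACC·ACC·CBA·ACC·CBC·ACC·ACC·CBC·ACC·ACC·CBC·ACC·ACC·ACC·CBA·CBC·ACC·CBA·ACC·CBC·ACC·ACC·ACC·CBA·CBC·CBC·ACC·ACC·CBC·ACC·ACC·ACC·CBA·CBC·CBC·ACC·ACC·ACC·CBA·ACC·CBC·ACC·ACC·CBC·ACC·ACC·ACC·CBA·ACC·CBC·ACC·ACC·CBC·ACC·ACC
    A ↦ CBC
    B ↦ CBA
    C ↦ ACC

A->CBC, B->CBA, C->ACC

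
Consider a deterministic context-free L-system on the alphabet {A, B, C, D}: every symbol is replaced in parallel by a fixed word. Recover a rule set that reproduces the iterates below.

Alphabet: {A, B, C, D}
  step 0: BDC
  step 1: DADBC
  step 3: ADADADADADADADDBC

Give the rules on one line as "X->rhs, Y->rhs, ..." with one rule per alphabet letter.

A->AD, B->D, C->BC, D->AD

  step 0 ⇒ step 1: BDC ⇒ D·AD·BC
    B ↦ D
    C ↦ BC
    D ↦ AD
    A ↦ AD  (constrained at step 1)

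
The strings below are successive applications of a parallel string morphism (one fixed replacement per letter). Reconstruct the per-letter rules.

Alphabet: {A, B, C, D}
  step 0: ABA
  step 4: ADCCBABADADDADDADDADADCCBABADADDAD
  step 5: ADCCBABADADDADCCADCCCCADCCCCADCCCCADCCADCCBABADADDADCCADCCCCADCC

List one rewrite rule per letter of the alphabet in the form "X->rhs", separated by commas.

  step 4 ⇒ step 5: ADCCBABADADDADDADDADADCCBABADADDAD ⇒ AD·CC·BA·BA·D·AD·D·AD·CC·AD·CC·CC·AD·CC·CC·AD·CC·CC·AD·CC·AD·CC·BA·BA·D·AD·D·AD·CC·AD·CC·CC·AD·CC
    A ↦ AD
    B ↦ D
    C ↦ BA
    D ↦ CC

A->AD, B->D, C->BA, D->CC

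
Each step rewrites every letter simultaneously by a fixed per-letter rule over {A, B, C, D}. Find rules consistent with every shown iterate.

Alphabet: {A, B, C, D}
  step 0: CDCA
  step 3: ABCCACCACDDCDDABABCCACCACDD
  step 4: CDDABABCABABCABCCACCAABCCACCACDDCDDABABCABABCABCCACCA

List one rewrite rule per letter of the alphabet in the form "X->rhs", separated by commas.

  step 3 ⇒ step 4: ABCCACCACDDCDDABABCCACCACDD ⇒ C·DD·AB·AB·C·AB·AB·C·AB·CCA·CCA·AB·CCA·CCA·C·DD·C·DD·AB·AB·C·AB·AB·C·AB·CCA·CCA
    A ↦ C
    B ↦ DD
    C ↦ AB
    D ↦ CCA

A->C, B->DD, C->AB, D->CCA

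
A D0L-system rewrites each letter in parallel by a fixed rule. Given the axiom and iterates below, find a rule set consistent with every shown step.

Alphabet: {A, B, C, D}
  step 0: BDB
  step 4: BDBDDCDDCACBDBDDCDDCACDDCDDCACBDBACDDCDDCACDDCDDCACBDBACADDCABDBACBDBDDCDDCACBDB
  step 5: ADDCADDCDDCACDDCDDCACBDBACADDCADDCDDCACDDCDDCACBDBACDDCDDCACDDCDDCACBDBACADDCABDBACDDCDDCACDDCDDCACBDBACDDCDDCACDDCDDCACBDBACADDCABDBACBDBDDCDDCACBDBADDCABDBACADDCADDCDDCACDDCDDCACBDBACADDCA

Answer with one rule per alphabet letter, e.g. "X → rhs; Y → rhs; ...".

  step 4 ⇒ step 5: BDBDDCDDCACBDBDDCDDCACDDCDDCACBDBACDDCDDCACDDCDDCACBDBACADDCABDBACBDBDDCDDCACBDB ⇒ A·DDC·A·DDC·DDC·AC·DDC·DDC·AC·BDB·AC·A·DDC·A·DDC·DDC·AC·DDC·DDC·AC·BDB·AC·DDC·DDC·AC·DDC·DDC·AC·BDB·AC·A·DDC·A·BDB·AC·DDC·DDC·AC·DDC·DDC·AC·BDB·AC·DDC·DDC·AC·DDC·DDC·AC·BDB·AC·A·DDC·A·BDB·AC·BDB·DDC·DDC·AC·BDB·A·DDC·A·BDB·AC·A·DDC·A·DDC·DDC·AC·DDC·DDC·AC·BDB·AC·A·DDC·A
    A ↦ BDB
    B ↦ A
    C ↦ AC
    D ↦ DDC

A->BDB, B->A, C->AC, D->DDC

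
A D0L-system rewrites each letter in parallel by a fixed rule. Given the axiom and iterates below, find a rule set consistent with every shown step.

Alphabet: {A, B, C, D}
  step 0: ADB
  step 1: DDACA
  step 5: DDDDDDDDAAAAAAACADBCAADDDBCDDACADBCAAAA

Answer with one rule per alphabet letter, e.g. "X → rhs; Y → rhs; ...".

  step 0 ⇒ step 1: ADB ⇒ DD·A·CA
    A ↦ DD
    B ↦ CA
    D ↦ A
    C ↦ DBC  (constrained at step 1)

A->DD, B->CA, C->DBC, D->A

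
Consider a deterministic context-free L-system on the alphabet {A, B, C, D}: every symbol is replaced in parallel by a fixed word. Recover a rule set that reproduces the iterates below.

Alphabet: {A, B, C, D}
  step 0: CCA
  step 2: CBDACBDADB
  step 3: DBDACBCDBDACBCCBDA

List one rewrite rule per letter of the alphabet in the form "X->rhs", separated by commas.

  step 2 ⇒ step 3: CBDACBDADB ⇒ DB·DA·CB·C·DB·DA·CB·C·CB·DA
    A ↦ C
    B ↦ DA
    C ↦ DB
    D ↦ CB

A->C, B->DA, C->DB, D->CB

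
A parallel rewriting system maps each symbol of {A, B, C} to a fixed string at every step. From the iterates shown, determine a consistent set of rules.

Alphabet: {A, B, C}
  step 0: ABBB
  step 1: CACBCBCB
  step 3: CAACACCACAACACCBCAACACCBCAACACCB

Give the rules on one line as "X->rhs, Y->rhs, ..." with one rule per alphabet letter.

  step 0 ⇒ step 1: ABBB ⇒ CA·CB·CB·CB
    A ↦ CA
    B ↦ CB
    C ↦ AC  (constrained at step 1)

A->CA, B->CB, C->AC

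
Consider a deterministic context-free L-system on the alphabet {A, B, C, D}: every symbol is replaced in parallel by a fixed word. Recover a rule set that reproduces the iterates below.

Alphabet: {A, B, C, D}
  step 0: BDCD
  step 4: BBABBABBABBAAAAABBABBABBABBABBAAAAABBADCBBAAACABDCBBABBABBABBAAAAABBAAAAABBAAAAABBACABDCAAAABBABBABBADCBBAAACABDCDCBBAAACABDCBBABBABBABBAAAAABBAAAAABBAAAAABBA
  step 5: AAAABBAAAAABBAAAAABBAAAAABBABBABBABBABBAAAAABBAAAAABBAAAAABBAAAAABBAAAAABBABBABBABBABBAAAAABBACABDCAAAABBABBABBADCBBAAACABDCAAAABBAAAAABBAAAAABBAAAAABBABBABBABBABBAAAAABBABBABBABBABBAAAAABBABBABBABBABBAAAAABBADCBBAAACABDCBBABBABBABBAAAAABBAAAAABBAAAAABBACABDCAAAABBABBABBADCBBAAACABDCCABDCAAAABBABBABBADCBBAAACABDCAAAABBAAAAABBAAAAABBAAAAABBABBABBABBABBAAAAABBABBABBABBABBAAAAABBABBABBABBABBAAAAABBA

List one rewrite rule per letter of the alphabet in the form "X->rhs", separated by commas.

A->BBA, B->AA, C->DC, D->CAB

  step 4 ⇒ step 5: BBABBABBABBAAAAABBABBABBABBABBAAAAABBADCBBAAACABDCBBABBABBABBAAAAABBAAAAABBAAAAABBACABDCAAAABBABBABBADCBBAAACABDCDCBBAAACABDCBBABBABBABBAAAAABBAAAAABBAAAAABBA ⇒ AA·AA·BBA·AA·AA·BBA·AA·AA·BBA·AA·AA·BBA·BBA·BBA·BBA·BBA·AA·AA·BBA·AA·AA·BBA·AA·AA·BBA·AA·AA·BBA·AA·AA·BBA·BBA·BBA·BBA·BBA·AA·AA·BBA·CAB·DC·AA·AA·BBA·BBA·BBA·DC·BBA·AA·CAB·DC·AA·AA·BBA·AA·AA·BBA·AA·AA·BBA·AA·AA·BBA·BBA·BBA·BBA·BBA·AA·AA·BBA·BBA·BBA·BBA·BBA·AA·AA·BBA·BBA·BBA·BBA·BBA·AA·AA·BBA·DC·BBA·AA·CAB·DC·BBA·BBA·BBA·BBA·AA·AA·BBA·AA·AA·BBA·AA·AA·BBA·CAB·DC·AA·AA·BBA·BBA·BBA·DC·BBA·AA·CAB·DC·CAB·DC·AA·AA·BBA·BBA·BBA·DC·BBA·AA·CAB·DC·AA·AA·BBA·AA·AA·BBA·AA·AA·BBA·AA·AA·BBA·BBA·BBA·BBA·BBA·AA·AA·BBA·BBA·BBA·BBA·BBA·AA·AA·BBA·BBA·BBA·BBA·BBA·AA·AA·BBA
    A ↦ BBA
    B ↦ AA
    C ↦ DC
    D ↦ CAB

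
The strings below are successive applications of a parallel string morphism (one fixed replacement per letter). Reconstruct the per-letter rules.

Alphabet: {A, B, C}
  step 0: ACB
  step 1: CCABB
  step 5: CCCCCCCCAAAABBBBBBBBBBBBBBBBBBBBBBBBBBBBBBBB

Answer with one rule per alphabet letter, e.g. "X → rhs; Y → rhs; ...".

  step 0 ⇒ step 1: ACB ⇒ CC·A·BB
    A ↦ CC
    B ↦ BB
    C ↦ A

A->CC, B->BB, C->A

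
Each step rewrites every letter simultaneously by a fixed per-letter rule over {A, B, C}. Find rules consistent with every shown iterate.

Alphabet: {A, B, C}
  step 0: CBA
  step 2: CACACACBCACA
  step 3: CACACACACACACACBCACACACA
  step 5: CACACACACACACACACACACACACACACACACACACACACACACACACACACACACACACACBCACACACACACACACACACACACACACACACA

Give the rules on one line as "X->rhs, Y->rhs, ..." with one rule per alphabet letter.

A->CA, B->CB, C->CA

  step 2 ⇒ step 3: CACACACBCACA ⇒ CA·CA·CA·CA·CA·CA·CA·CB·CA·CA·CA·CA
    A ↦ CA
    B ↦ CB
    C ↦ CA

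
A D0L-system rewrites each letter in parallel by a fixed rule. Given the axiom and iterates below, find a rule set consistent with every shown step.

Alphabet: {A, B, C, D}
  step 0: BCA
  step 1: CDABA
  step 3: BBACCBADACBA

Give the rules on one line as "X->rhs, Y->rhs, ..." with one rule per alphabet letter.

  step 0 ⇒ step 1: BCA ⇒ C·DA·BA
    A ↦ BA
    B ↦ C
    C ↦ DA
    D ↦ B  (constrained at step 1)

A->BA, B->C, C->DA, D->B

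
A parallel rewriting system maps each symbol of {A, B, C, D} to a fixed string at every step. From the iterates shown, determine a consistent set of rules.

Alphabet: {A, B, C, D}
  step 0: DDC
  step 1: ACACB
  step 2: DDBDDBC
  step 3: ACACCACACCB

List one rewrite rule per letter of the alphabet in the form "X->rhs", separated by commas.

  step 2 ⇒ step 3: DDBDDBC ⇒ AC·AC·C·AC·AC·C·B
    B ↦ C
    C ↦ B
    D ↦ AC
  step 1 ⇒ step 2: ACACB ⇒ DD·B·DD·B·C
    A ↦ DD

A->DD, B->C, C->B, D->AC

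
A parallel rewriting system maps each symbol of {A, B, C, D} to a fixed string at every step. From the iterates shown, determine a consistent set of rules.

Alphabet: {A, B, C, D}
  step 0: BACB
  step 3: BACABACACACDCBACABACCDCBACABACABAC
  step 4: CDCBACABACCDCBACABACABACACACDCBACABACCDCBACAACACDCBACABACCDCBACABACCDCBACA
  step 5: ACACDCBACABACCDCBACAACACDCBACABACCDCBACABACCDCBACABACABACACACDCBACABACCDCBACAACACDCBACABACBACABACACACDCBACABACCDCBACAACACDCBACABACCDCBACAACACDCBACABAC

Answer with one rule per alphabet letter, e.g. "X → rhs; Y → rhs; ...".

A->BAC, B->CDC, C->A, D->C

  step 4 ⇒ step 5: CDCBACABACCDCBACABACABACACACDCBACABACCDCBACAACACDCBACABACCDCBACABACCDCBACA ⇒ A·C·A·CDC·BAC·A·BAC·CDC·BAC·A·A·C·A·CDC·BAC·A·BAC·CDC·BAC·A·BAC·CDC·BAC·A·BAC·A·BAC·A·C·A·CDC·BAC·A·BAC·CDC·BAC·A·A·C·A·CDC·BAC·A·BAC·BAC·A·BAC·A·C·A·CDC·BAC·A·BAC·CDC·BAC·A·A·C·A·CDC·BAC·A·BAC·CDC·BAC·A·A·C·A·CDC·BAC·A·BAC
    A ↦ BAC
    B ↦ CDC
    C ↦ A
    D ↦ C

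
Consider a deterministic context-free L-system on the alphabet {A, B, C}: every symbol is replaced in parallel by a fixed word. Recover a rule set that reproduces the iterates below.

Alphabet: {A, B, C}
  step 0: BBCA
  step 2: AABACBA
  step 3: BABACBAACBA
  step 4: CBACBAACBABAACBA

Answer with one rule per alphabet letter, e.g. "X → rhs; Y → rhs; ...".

A->BA, B->C, C->A

  step 3 ⇒ step 4: BABACBAACBA ⇒ C·BA·C·BA·A·C·BA·BA·A·C·BA
    A ↦ BA
    B ↦ C
    C ↦ A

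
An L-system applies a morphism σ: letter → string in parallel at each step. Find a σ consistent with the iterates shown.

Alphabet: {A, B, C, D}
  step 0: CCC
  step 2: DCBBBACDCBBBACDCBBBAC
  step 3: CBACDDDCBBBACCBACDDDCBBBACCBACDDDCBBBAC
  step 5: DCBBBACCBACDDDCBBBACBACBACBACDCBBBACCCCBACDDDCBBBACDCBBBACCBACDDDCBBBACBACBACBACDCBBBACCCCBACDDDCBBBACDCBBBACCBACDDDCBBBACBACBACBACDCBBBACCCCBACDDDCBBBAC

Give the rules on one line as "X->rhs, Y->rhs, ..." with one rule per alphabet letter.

A->CBB, B->D, C->BAC, D->C

  step 2 ⇒ step 3: DCBBBACDCBBBACDCBBBAC ⇒ C·BAC·D·D·D·CBB·BAC·C·BAC·D·D·D·CBB·BAC·C·BAC·D·D·D·CBB·BAC
    A ↦ CBB
    B ↦ D
    C ↦ BAC
    D ↦ C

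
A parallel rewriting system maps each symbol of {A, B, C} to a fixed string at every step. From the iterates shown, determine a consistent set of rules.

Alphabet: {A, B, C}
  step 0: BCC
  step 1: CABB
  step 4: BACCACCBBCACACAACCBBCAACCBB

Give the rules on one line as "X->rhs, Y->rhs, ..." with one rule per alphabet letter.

  step 0 ⇒ step 1: BCC ⇒ CA·B·B
    B ↦ CA
    C ↦ B
    A ↦ ACC  (constrained at step 1)

A->ACC, B->CA, C->B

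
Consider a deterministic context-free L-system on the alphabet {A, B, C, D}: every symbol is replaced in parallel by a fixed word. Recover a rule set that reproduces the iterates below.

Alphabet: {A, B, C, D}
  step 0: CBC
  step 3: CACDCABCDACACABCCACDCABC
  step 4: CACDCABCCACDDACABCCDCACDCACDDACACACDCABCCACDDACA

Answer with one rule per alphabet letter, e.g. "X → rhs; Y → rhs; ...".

A->CD, B->DA, C->CA, D->BC

  step 3 ⇒ step 4: CACDCABCDACACABCCACDCABC ⇒ CA·CD·CA·BC·CA·CD·DA·CA·BC·CD·CA·CD·CA·CD·DA·CA·CA·CD·CA·BC·CA·CD·DA·CA
    A ↦ CD
    B ↦ DA
    C ↦ CA
    D ↦ BC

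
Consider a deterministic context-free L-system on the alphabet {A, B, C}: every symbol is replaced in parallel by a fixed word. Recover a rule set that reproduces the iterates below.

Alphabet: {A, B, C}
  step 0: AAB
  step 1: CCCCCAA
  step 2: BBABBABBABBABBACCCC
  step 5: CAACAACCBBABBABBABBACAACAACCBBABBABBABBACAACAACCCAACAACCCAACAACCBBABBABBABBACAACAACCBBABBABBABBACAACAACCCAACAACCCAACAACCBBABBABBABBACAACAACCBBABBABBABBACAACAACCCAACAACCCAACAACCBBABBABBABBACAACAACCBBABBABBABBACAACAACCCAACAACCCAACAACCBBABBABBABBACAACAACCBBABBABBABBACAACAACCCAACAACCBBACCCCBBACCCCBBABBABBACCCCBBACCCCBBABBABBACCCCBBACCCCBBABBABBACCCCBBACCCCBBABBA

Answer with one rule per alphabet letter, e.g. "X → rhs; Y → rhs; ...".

A->CC, B->CAA, C->BBA

  step 1 ⇒ step 2: CCCCCAA ⇒ BBA·BBA·BBA·BBA·BBA·CC·CC
    A ↦ CC
    C ↦ BBA
  step 0 ⇒ step 1: AAB ⇒ CC·CC·CAA
    B ↦ CAA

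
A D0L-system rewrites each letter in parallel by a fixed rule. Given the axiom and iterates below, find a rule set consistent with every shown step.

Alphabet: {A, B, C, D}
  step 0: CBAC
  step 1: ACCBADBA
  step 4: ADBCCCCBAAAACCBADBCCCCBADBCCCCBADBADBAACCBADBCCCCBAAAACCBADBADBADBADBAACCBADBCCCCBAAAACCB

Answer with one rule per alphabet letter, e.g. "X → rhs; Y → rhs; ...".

  step 0 ⇒ step 1: CBAC ⇒ A·CCB·ADB·A
    A ↦ ADB
    B ↦ CCB
    C ↦ A
    D ↦ CC  (constrained at step 1)

A->ADB, B->CCB, C->A, D->CC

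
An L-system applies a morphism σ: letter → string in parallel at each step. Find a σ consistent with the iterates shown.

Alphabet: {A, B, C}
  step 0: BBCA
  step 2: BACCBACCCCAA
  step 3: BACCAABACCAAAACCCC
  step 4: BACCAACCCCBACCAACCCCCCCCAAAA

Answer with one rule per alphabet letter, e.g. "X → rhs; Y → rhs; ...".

A->CC, B->BA, C->A

  step 3 ⇒ step 4: BACCAABACCAAAACCCC ⇒ BA·CC·A·A·CC·CC·BA·CC·A·A·CC·CC·CC·CC·A·A·A·A
    A ↦ CC
    B ↦ BA
    C ↦ A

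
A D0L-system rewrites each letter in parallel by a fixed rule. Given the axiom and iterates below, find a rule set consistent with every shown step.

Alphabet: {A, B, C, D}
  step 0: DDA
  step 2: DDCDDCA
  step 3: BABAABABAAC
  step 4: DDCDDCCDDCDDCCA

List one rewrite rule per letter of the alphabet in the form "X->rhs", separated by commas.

A->C, B->DD, C->A, D->BA

  step 3 ⇒ step 4: BABAABABAAC ⇒ DD·C·DD·C·C·DD·C·DD·C·C·A
    A ↦ C
    B ↦ DD
    C ↦ A
  step 2 ⇒ step 3: DDCDDCA ⇒ BA·BA·A·BA·BA·A·C
    D ↦ BA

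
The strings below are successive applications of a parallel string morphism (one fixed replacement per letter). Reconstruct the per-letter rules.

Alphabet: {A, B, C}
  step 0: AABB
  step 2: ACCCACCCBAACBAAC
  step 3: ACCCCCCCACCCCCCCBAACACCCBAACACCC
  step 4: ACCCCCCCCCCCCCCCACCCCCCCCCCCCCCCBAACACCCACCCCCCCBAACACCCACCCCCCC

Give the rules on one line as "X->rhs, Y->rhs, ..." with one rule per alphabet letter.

  step 3 ⇒ step 4: ACCCCCCCACCCCCCCBAACACCCBAACACCC ⇒ AC·CC·CC·CC·CC·CC·CC·CC·AC·CC·CC·CC·CC·CC·CC·CC·BA·AC·AC·CC·AC·CC·CC·CC·BA·AC·AC·CC·AC·CC·CC·CC
    A ↦ AC
    B ↦ BA
    C ↦ CC

A->AC, B->BA, C->CC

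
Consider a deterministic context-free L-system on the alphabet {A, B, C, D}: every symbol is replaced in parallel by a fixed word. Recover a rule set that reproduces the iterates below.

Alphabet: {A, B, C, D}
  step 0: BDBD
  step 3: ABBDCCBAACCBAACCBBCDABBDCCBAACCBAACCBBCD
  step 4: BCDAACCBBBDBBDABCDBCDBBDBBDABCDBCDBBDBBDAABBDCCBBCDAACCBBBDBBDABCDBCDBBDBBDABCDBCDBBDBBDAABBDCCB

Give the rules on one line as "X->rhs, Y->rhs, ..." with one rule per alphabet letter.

  step 3 ⇒ step 4: ABBDCCBAACCBAACCBBCDABBDCCBAACCBAACCBBCD ⇒ BCD·A·A·CCB·BBD·BBD·A·BCD·BCD·BBD·BBD·A·BCD·BCD·BBD·BBD·A·A·BBD·CCB·BCD·A·A·CCB·BBD·BBD·A·BCD·BCD·BBD·BBD·A·BCD·BCD·BBD·BBD·A·A·BBD·CCB
    A ↦ BCD
    B ↦ A
    C ↦ BBD
    D ↦ CCB

A->BCD, B->A, C->BBD, D->CCB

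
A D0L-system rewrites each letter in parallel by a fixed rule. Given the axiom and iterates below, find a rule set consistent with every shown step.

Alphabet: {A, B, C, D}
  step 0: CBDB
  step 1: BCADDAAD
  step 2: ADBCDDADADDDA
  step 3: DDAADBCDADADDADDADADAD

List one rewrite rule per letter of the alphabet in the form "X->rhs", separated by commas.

  step 2 ⇒ step 3: ADBCDDADADDDA ⇒ D·DA·AD·BC·DA·DA·D·DA·D·DA·DA·DA·D
    A ↦ D
    B ↦ AD
    C ↦ BC
    D ↦ DA

A->D, B->AD, C->BC, D->DA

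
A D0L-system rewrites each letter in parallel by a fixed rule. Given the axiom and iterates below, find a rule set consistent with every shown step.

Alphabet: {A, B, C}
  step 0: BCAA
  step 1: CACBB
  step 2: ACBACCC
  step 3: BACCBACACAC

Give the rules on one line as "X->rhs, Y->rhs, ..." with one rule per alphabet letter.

A->B, B->C, C->AC

  step 2 ⇒ step 3: ACBACCC ⇒ B·AC·C·B·AC·AC·AC
    A ↦ B
    B ↦ C
    C ↦ AC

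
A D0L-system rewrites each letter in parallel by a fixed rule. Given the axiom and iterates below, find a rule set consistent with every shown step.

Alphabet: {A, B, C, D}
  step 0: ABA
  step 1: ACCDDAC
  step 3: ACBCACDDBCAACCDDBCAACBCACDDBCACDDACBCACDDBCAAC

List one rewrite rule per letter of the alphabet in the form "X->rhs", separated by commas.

A->AC, B->CDD, C->BCA, D->CB

  step 0 ⇒ step 1: ABA ⇒ AC·CDD·AC
    A ↦ AC
    B ↦ CDD
    C ↦ BCA  (constrained at step 1)
    D ↦ CB  (constrained at step 1)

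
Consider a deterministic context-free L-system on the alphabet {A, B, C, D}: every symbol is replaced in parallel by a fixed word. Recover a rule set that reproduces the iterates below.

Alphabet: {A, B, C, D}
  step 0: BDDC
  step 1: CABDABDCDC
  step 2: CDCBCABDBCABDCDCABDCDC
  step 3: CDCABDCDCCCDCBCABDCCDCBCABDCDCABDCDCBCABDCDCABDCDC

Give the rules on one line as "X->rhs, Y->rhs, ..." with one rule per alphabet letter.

  step 2 ⇒ step 3: CDCBCABDBCABDCDCABDCDC ⇒ CDC·ABD·CDC·C·CDC·B·C·ABD·C·CDC·B·C·ABD·CDC·ABD·CDC·B·C·ABD·CDC·ABD·CDC
    A ↦ B
    B ↦ C
    C ↦ CDC
    D ↦ ABD

A->B, B->C, C->CDC, D->ABD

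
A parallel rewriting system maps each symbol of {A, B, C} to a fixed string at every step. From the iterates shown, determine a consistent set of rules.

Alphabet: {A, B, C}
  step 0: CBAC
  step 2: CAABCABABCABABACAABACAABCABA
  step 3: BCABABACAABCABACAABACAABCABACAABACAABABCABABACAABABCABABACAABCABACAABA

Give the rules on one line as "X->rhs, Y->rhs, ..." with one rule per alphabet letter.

  step 2 ⇒ step 3: CAABCABABCABABACAABACAABCABA ⇒ BCA·BA·BA·CAA·BCA·BA·CAA·BA·CAA·BCA·BA·CAA·BA·CAA·BA·BCA·BA·BA·CAA·BA·BCA·BA·BA·CAA·BCA·BA·CAA·BA
    A ↦ BA
    B ↦ CAA
    C ↦ BCA

A->BA, B->CAA, C->BCA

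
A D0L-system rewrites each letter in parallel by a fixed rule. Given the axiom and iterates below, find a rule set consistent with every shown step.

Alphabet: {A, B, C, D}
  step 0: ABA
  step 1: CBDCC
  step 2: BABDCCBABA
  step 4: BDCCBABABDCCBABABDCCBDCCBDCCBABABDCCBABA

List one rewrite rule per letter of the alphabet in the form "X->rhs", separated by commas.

A->C, B->BDC, C->BA, D->C

  step 1 ⇒ step 2: CBDCC ⇒ BA·BDC·C·BA·BA
    B ↦ BDC
    C ↦ BA
    D ↦ C
  step 0 ⇒ step 1: ABA ⇒ C·BDC·C
    A ↦ C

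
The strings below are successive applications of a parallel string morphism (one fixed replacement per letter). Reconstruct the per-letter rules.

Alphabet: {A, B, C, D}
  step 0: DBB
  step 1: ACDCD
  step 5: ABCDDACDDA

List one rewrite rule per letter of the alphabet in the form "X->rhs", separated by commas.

A->B, B->CD, C->D, D->A

  step 0 ⇒ step 1: DBB ⇒ A·CD·CD
    B ↦ CD
    D ↦ A
    A ↦ B  (constrained at step 1)
    C ↦ D  (constrained at step 1)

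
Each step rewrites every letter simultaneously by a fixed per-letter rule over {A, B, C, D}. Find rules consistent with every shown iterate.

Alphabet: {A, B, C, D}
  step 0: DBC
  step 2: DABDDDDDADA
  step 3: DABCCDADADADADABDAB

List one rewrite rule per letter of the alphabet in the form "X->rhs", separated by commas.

  step 2 ⇒ step 3: DABDDDDDADA ⇒ DA·B·CC·DA·DA·DA·DA·DA·B·DA·B
    A ↦ B
    B ↦ CC
    D ↦ DA
    C ↦ DD  (constrained at step 0)

A->B, B->CC, C->DD, D->DA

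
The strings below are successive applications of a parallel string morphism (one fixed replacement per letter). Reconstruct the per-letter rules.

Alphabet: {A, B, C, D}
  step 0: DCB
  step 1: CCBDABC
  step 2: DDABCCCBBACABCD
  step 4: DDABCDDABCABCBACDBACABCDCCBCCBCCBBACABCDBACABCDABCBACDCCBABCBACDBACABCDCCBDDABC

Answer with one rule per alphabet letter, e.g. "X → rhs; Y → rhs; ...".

A->BAC, B->ABC, C->D, D->CCB

  step 1 ⇒ step 2: CCBDABC ⇒ D·D·ABC·CCB·BAC·ABC·D
    A ↦ BAC
    B ↦ ABC
    C ↦ D
    D ↦ CCB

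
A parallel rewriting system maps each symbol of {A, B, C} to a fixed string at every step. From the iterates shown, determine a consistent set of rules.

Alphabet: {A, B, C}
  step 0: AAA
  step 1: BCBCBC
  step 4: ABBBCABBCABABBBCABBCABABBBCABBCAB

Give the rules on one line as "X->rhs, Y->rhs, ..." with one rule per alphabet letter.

A->BC, B->AB, C->B

  step 0 ⇒ step 1: AAA ⇒ BC·BC·BC
    A ↦ BC
    B ↦ AB  (constrained at step 1)
    C ↦ B  (constrained at step 1)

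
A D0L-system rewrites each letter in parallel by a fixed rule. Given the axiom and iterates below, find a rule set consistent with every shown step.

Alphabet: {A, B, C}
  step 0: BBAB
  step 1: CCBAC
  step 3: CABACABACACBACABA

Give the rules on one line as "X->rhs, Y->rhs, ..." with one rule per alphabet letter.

A->BA, B->C, C->CA

  step 0 ⇒ step 1: BBAB ⇒ C·C·BA·C
    A ↦ BA
    B ↦ C
    C ↦ CA  (constrained at step 1)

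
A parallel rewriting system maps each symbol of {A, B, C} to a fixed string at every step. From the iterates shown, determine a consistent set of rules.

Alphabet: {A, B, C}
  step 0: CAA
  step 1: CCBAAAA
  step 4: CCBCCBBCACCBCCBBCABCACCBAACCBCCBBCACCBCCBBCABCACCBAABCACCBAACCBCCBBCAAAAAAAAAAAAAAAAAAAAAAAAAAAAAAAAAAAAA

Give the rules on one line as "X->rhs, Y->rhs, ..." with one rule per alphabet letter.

A->AA, B->BCA, C->CCB

  step 0 ⇒ step 1: CAA ⇒ CCB·AA·AA
    A ↦ AA
    C ↦ CCB
    B ↦ BCA  (constrained at step 1)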